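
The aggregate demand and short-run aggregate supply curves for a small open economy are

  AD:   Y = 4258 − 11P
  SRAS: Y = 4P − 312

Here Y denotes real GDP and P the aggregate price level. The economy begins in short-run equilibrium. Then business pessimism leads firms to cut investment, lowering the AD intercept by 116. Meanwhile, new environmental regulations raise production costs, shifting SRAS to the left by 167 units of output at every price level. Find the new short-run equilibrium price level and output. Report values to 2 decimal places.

After both shocks: AD is Y = 4142 − 11P and SRAS is Y = 4P − 479.
Setting them equal: 4621 = 15P, so P = 308.07.
Substituting into AD, Y = 753.27.

P = 308.07, Y = 753.27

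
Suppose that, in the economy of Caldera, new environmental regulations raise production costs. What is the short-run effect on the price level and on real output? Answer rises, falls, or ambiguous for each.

This is an adverse supply shock: SRAS shifts left.
Moving along the downward-sloping AD curve, P rises and Y falls.

Price level: rises; output: falls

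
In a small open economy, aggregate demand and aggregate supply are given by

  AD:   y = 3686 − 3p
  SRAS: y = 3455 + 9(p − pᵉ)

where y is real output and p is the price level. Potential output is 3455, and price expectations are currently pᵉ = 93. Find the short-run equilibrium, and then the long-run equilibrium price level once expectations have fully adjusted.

Short run: with pᵉ = 93, SRAS is y = 2618 + 9p. Setting AD = SRAS gives 1068 = 12p, so p = 89 and y = 3686 − 3·89 = 3419.
Output 3419 is below potential 3455, so over time expected prices fall and SRAS shifts right until y returns to 3455.
Long run: y = 3455 on the AD curve gives 3455 = 3686 − 3p, so p = 77.

Short run: p = 89, y = 3419. Long run: p = 77.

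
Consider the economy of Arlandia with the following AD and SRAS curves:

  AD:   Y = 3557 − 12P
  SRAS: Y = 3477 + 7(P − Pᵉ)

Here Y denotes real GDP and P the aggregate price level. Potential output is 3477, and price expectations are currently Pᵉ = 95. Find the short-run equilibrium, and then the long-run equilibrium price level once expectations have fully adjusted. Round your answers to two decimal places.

Short run: with Pᵉ = 95, SRAS is Y = 2812 + 7P. Setting AD = SRAS gives 745 = 19P, so P = 39.21 and Y = 3557 − 12P = 3086.47.
Output 3086.47 is below potential 3477, so over time expected prices fall and SRAS shifts right until Y returns to 3477.
Long run: Y = 3477 on the AD curve gives 3477 = 3557 − 12P, so P = 6.67.

Short run: P = 39.21, Y = 3086.47. Long run: P = 6.67.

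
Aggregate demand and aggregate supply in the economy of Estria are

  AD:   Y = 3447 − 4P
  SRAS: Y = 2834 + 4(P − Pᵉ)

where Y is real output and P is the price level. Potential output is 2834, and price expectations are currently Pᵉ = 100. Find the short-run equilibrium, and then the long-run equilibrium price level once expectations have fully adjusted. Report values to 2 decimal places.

Short run: with Pᵉ = 100, SRAS is Y = 2434 + 4P. Setting AD = SRAS gives 1013 = 8P, so P = 126.63 and Y = 3447 − 4P = 2940.50.
Output 2940.50 is above potential 2834, so over time expected prices rise and SRAS shifts left until Y returns to 2834.
Long run: Y = 2834 on the AD curve gives 2834 = 3447 − 4P, so P = 153.25.

Short run: P = 126.63, Y = 2940.50. Long run: P = 153.25.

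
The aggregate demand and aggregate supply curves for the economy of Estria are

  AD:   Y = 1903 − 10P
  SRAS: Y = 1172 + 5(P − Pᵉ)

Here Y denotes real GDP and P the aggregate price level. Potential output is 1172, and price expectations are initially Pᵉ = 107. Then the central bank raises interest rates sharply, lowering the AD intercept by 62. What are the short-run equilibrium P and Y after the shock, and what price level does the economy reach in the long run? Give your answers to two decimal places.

AD shifts left: new AD is Y = 1841 − 10P. With Pᵉ = 107, SRAS is Y = 637 + 5P.
Short run: 1841 − 10P = 637 + 5P gives 1204 = 15P, so P = 80.27 and Y = 1841 − 10P = 1038.33.
Y = 1038.33 is below potential 1172; expectations adjust and SRAS shifts right until Y = 1172.
Long run: on the new AD curve, 1172 = 1841 − 10P gives P = 66.90.

Short run: P = 80.27, Y = 1038.33. Long run: P = 66.90.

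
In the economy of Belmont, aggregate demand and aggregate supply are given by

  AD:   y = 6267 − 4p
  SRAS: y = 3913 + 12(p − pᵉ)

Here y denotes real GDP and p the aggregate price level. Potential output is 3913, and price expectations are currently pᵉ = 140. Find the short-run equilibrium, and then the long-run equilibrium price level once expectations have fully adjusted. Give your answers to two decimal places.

Short run: p = 252.13, y = 5258.50. Long run: p = 588.50.

Short run: with pᵉ = 140, SRAS is y = 2233 + 12p. Setting AD = SRAS gives 4034 = 16p, so p = 252.13 and y = 6267 − 4p = 5258.50.
Output 5258.50 is above potential 3913, so over time expected prices rise and SRAS shifts left until y returns to 3913.
Long run: y = 3913 on the AD curve gives 3913 = 6267 − 4p, so p = 588.50.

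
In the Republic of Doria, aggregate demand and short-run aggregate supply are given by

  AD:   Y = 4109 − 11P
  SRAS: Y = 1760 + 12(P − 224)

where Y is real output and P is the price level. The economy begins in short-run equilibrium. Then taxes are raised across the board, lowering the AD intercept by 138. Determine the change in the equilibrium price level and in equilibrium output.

ΔP = -6, ΔY = -72

This is a negative demand shock: AD shifts left.
New AD: Y = 3971 − 11P.
SRAS can be written Y = 12P − 928.
Set AD = SRAS: 3971 − 11P = 12P − 928, so 4899 = 23P and P = 213.
Y = 3971 − 11·213 = 1628.
Initially P = 219, Y = 1700, so ΔP = -6 and ΔY = -72.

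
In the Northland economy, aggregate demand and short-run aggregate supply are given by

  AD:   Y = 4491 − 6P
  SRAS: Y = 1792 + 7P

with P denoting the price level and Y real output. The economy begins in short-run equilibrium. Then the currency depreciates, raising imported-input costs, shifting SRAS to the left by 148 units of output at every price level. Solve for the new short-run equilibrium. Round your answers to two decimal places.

This is a negative supply shock: SRAS shifts left.
New SRAS: Y = 1644 + 7P.
Set AD = SRAS: 4491 − 6P = 1644 + 7P, so 2847 = 13P and P = 219.00.
Substituting into AD, Y = 3177.00.

P = 219.00, Y = 3177.00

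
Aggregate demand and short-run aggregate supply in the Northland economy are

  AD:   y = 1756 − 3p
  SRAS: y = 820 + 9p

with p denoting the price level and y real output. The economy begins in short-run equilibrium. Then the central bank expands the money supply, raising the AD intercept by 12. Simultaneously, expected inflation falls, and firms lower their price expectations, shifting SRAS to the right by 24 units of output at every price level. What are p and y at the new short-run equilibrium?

After both shocks: AD is y = 1768 − 3p and SRAS is y = 844 + 9p.
Setting them equal: 924 = 12p, so p = 77.
y = 1768 − 3·77 = 1537.

p = 77, y = 1537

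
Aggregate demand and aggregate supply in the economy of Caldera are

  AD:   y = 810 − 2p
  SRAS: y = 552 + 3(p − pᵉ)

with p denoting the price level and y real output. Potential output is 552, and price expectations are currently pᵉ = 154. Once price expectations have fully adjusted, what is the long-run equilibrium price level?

Short run: with pᵉ = 154, SRAS is y = 90 + 3p. Setting AD = SRAS gives 720 = 5p, so p = 144 and y = 810 − 2·144 = 522.
Output 522 is below potential 552, so over time expected prices fall and SRAS shifts right until y returns to 552.
Long run: y = 552 on the AD curve gives 552 = 810 − 2p, so p = 129.

Long-run p = 129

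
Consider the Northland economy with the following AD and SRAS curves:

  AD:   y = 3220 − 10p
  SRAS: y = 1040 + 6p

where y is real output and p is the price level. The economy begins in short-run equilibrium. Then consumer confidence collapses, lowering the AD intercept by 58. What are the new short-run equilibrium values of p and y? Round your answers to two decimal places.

This is a negative demand shock: AD shifts left.
New AD: y = 3162 − 10p.
Set AD = SRAS: 3162 − 10p = 1040 + 6p, so 2122 = 16p and p = 132.63.
Substituting into AD, y = 1835.75.

p = 132.63, y = 1835.75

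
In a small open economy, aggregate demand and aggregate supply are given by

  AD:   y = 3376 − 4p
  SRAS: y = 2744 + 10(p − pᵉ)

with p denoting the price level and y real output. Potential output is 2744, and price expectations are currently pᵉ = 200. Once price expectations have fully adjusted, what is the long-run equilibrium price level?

Long-run p = 158

Short run: with pᵉ = 200, SRAS is y = 744 + 10p. Setting AD = SRAS gives 2632 = 14p, so p = 188 and y = 3376 − 4·188 = 2624.
Output 2624 is below potential 2744, so over time expected prices fall and SRAS shifts right until y returns to 2744.
Long run: y = 2744 on the AD curve gives 2744 = 3376 − 4p, so p = 158.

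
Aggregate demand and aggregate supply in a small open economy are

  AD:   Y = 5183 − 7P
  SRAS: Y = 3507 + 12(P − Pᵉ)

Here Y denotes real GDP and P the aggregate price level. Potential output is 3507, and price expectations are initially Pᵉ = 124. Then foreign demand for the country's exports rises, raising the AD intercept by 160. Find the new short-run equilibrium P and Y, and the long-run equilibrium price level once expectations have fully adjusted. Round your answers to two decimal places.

AD shifts right: new AD is Y = 5343 − 7P. With Pᵉ = 124, SRAS is Y = 2019 + 12P.
Short run: 5343 − 7P = 2019 + 12P gives 3324 = 19P, so P = 174.95 and Y = 5343 − 7P = 4118.37.
Y = 4118.37 is above potential 3507; expectations adjust and SRAS shifts left until Y = 3507.
Long run: on the new AD curve, 3507 = 5343 − 7P gives P = 262.29.

Short run: P = 174.95, Y = 4118.37. Long run: P = 262.29.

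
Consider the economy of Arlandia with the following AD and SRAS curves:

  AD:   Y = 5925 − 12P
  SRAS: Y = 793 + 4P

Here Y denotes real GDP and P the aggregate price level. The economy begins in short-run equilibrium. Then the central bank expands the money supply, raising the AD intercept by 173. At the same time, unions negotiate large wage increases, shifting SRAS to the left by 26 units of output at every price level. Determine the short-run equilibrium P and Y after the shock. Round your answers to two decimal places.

After both shocks: AD is Y = 6098 − 12P and SRAS is Y = 767 + 4P.
Setting them equal: 5331 = 16P, so P = 333.19.
Substituting into AD, Y = 2099.75.

P = 333.19, Y = 2099.75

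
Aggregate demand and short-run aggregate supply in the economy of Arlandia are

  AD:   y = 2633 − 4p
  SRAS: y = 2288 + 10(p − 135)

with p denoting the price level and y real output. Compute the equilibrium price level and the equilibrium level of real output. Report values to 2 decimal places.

Write SRAS as y = 2288 + 10p − 1350 = 938 + 10p.
Set AD = SRAS: 2633 − 4p = 938 + 10p, so 1695 = 14p and p = 121.07.
Substituting into AD, y = 2633 − 4p = 2148.71.

p = 121.07, y = 2148.71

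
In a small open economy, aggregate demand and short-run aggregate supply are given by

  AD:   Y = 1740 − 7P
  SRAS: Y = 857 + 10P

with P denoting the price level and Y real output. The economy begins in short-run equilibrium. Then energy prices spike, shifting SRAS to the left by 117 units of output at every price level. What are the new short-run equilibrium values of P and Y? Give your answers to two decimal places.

This is a negative supply shock: SRAS shifts left.
New SRAS: Y = 740 + 10P.
Set AD = SRAS: 1740 − 7P = 740 + 10P, so 1000 = 17P and P = 58.82.
Substituting into AD, Y = 1328.24.

P = 58.82, Y = 1328.24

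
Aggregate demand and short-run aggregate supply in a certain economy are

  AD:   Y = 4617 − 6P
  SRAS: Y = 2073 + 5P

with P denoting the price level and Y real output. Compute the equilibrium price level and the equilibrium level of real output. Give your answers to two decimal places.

Set AD = SRAS: 4617 − 6P = 2073 + 5P, so 2544 = 11P and P = 231.27.
Substituting into AD, Y = 4617 − 6P = 3229.36.

P = 231.27, Y = 3229.36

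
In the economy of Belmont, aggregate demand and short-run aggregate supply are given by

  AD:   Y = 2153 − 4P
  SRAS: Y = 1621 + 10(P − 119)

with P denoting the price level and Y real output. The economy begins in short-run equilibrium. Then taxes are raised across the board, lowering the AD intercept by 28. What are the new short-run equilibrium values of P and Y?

This is a negative demand shock: AD shifts left.
New AD: Y = 2125 − 4P.
SRAS can be written Y = 431 + 10P.
Set AD = SRAS: 2125 − 4P = 431 + 10P, so 1694 = 14P and P = 121.
Y = 2125 − 4·121 = 1641.

P = 121, Y = 1641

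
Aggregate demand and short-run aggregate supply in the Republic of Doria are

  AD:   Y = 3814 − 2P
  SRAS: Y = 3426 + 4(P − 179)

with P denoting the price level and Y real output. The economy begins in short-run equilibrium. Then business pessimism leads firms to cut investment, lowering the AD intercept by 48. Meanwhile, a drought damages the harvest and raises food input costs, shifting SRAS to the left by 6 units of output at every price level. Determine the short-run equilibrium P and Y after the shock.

P = 177, Y = 3412

After both shocks: AD is Y = 3766 − 2P and SRAS is Y = 2704 + 4P.
Setting them equal: 1062 = 6P, so P = 177.
Y = 3766 − 2·177 = 3412.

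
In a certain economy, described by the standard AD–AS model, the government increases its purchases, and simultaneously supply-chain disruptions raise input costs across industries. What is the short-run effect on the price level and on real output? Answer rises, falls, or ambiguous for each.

Price level: rises; output: ambiguous

The first event is a positive demand shock: AD shifts right, which by itself pushes P up and Y up.
The second is an adverse supply shock: SRAS shifts left, which by itself pushes P up and Y down.
Both shocks push P up, so P rises. The two shocks push Y in opposite directions, so the effect on Y is ambiguous.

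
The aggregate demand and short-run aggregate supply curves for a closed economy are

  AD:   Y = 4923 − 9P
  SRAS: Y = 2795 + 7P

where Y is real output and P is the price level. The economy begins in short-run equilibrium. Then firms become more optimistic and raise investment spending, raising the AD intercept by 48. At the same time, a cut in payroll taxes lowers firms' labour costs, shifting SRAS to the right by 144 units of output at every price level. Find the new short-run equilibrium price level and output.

After both shocks: AD is Y = 4971 − 9P and SRAS is Y = 2939 + 7P.
Setting them equal: 2032 = 16P, so P = 127.
Y = 4971 − 9·127 = 3828.

P = 127, Y = 3828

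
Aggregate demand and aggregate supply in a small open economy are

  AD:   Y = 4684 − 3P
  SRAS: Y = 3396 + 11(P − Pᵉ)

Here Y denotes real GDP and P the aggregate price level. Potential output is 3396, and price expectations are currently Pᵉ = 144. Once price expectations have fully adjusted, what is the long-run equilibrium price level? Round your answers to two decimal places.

Short run: with Pᵉ = 144, SRAS is Y = 1812 + 11P. Setting AD = SRAS gives 2872 = 14P, so P = 205.14 and Y = 4684 − 3P = 4068.57.
Output 4068.57 is above potential 3396, so over time expected prices rise and SRAS shifts left until Y returns to 3396.
Long run: Y = 3396 on the AD curve gives 3396 = 4684 − 3P, so P = 429.33.

Long-run P = 429.33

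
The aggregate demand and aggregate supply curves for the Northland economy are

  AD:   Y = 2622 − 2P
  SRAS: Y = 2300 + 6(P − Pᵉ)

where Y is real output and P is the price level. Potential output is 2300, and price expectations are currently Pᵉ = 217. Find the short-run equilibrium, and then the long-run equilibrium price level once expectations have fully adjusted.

Short run: P = 203, Y = 2216. Long run: P = 161.

Short run: with Pᵉ = 217, SRAS is Y = 998 + 6P. Setting AD = SRAS gives 1624 = 8P, so P = 203 and Y = 2622 − 2·203 = 2216.
Output 2216 is below potential 2300, so over time expected prices fall and SRAS shifts right until Y returns to 2300.
Long run: Y = 2300 on the AD curve gives 2300 = 2622 − 2P, so P = 161.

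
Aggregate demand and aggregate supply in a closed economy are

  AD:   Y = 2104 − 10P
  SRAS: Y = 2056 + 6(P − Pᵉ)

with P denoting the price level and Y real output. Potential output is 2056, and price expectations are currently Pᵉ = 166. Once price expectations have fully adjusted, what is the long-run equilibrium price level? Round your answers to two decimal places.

Short run: with Pᵉ = 166, SRAS is Y = 1060 + 6P. Setting AD = SRAS gives 1044 = 16P, so P = 65.25 and Y = 2104 − 10P = 1451.50.
Output 1451.50 is below potential 2056, so over time expected prices fall and SRAS shifts right until Y returns to 2056.
Long run: Y = 2056 on the AD curve gives 2056 = 2104 − 10P, so P = 4.80.

Long-run P = 4.80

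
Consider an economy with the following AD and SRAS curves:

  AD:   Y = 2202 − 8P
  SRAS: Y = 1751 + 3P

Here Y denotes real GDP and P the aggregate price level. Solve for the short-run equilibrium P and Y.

Set AD = SRAS: 2202 − 8P = 1751 + 3P, so 451 = 11P and P = 41.
Then Y = 2202 − 8·41 = 1874.

P = 41, Y = 1874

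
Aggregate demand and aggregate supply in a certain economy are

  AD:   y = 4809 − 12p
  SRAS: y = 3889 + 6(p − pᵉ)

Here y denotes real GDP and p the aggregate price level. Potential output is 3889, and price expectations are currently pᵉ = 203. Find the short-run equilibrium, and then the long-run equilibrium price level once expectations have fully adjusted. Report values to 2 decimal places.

Short run: p = 118.78, y = 3383.67. Long run: p = 76.67.

Short run: with pᵉ = 203, SRAS is y = 2671 + 6p. Setting AD = SRAS gives 2138 = 18p, so p = 118.78 and y = 4809 − 12p = 3383.67.
Output 3383.67 is below potential 3889, so over time expected prices fall and SRAS shifts right until y returns to 3889.
Long run: y = 3889 on the AD curve gives 3889 = 4809 − 12p, so p = 76.67.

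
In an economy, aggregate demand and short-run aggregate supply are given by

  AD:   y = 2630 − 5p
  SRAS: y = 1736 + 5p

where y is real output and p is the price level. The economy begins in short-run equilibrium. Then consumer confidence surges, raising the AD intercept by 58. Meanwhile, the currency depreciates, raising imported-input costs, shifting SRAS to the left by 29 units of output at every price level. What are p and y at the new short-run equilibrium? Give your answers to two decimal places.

After both shocks: AD is y = 2688 − 5p and SRAS is y = 1707 + 5p.
Setting them equal: 981 = 10p, so p = 98.10.
Substituting into AD, y = 2197.50.

p = 98.10, y = 2197.50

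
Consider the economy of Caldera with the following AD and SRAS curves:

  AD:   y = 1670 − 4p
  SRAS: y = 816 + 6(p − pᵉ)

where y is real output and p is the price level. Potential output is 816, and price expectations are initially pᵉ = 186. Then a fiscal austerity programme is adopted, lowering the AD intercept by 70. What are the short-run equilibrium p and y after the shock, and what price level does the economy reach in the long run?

Short run: p = 190, y = 840. Long run: p = 196.

AD shifts left: new AD is y = 1600 − 4p. With pᵉ = 186, SRAS is y = 6p − 300.
Short run: 1600 − 4p = 6p − 300 gives 1900 = 10p, so p = 190 and y = 1600 − 4·190 = 840.
y = 840 is above potential 816; expectations adjust and SRAS shifts left until y = 816.
Long run: on the new AD curve, 816 = 1600 − 4p gives p = 196.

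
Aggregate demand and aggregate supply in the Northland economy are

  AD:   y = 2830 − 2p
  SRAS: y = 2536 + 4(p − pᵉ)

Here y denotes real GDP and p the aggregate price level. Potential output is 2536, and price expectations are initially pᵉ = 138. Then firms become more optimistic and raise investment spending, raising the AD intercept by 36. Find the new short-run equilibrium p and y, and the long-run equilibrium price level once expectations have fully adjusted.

AD shifts right: new AD is y = 2866 − 2p. With pᵉ = 138, SRAS is y = 1984 + 4p.
Short run: 2866 − 2p = 1984 + 4p gives 882 = 6p, so p = 147 and y = 2866 − 2·147 = 2572.
y = 2572 is above potential 2536; expectations adjust and SRAS shifts left until y = 2536.
Long run: on the new AD curve, 2536 = 2866 − 2p gives p = 165.

Short run: p = 147, y = 2572. Long run: p = 165.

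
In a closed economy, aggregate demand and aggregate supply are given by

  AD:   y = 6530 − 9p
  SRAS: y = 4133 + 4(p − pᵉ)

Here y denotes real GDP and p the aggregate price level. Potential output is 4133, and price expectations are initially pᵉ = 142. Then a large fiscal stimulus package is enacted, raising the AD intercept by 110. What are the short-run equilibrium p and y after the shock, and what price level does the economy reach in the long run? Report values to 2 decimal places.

Short run: p = 236.54, y = 4511.15. Long run: p = 278.56.

AD shifts right: new AD is y = 6640 − 9p. With pᵉ = 142, SRAS is y = 3565 + 4p.
Short run: 6640 − 9p = 3565 + 4p gives 3075 = 13p, so p = 236.54 and y = 6640 − 9p = 4511.15.
y = 4511.15 is above potential 4133; expectations adjust and SRAS shifts left until y = 4133.
Long run: on the new AD curve, 4133 = 6640 − 9p gives p = 278.56.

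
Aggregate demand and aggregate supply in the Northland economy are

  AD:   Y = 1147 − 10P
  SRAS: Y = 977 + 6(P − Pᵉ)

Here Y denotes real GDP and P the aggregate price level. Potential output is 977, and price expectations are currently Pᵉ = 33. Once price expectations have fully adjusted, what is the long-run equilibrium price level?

Long-run P = 17

Short run: with Pᵉ = 33, SRAS is Y = 779 + 6P. Setting AD = SRAS gives 368 = 16P, so P = 23 and Y = 1147 − 10·23 = 917.
Output 917 is below potential 977, so over time expected prices fall and SRAS shifts right until Y returns to 977.
Long run: Y = 977 on the AD curve gives 977 = 1147 − 10P, so P = 17.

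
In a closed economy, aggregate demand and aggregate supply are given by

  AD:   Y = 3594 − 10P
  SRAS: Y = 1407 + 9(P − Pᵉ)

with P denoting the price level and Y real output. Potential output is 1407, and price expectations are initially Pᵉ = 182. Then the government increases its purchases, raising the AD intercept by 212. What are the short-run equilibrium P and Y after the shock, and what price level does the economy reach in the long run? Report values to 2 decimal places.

Short run: P = 212.47, Y = 1681.26. Long run: P = 239.90.

AD shifts right: new AD is Y = 3806 − 10P. With Pᵉ = 182, SRAS is Y = 9P − 231.
Short run: 3806 − 10P = 9P − 231 gives 4037 = 19P, so P = 212.47 and Y = 3806 − 10P = 1681.26.
Y = 1681.26 is above potential 1407; expectations adjust and SRAS shifts left until Y = 1407.
Long run: on the new AD curve, 1407 = 3806 − 10P gives P = 239.90.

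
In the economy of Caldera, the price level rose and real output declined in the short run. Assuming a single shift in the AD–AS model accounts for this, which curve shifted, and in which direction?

P rose and Y fell. An AD shift moves P and Y in the same direction; an SRAS shift moves them in opposite directions.
Here P and Y moved in opposite directions, so the SRAS curve shifted.
Since Y fell, SRAS shifted left.

SRAS shifted left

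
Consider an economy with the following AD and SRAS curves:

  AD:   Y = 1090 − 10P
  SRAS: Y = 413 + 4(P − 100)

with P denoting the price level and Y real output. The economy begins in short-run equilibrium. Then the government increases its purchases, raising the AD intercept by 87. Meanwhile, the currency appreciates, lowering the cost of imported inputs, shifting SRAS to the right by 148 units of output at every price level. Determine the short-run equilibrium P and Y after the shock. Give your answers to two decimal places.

P = 72.57, Y = 451.29

After both shocks: AD is Y = 1177 − 10P and SRAS is Y = 161 + 4P.
Setting them equal: 1016 = 14P, so P = 72.57.
Substituting into AD, Y = 451.29.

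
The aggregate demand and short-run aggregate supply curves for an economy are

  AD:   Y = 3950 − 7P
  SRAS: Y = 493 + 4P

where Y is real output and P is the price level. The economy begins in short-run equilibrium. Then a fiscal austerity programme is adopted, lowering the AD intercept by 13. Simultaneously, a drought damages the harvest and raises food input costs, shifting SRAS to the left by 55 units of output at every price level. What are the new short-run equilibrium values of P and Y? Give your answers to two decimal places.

P = 318.09, Y = 1710.36

After both shocks: AD is Y = 3937 − 7P and SRAS is Y = 438 + 4P.
Setting them equal: 3499 = 11P, so P = 318.09.
Substituting into AD, Y = 1710.36.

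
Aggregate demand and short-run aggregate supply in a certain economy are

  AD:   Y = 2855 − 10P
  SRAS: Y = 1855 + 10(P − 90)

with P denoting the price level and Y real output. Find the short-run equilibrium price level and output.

Write SRAS as Y = 1855 + 10P − 900 = 955 + 10P.
Set AD = SRAS: 2855 − 10P = 955 + 10P, so 1900 = 20P and P = 95.
Then Y = 2855 − 10·95 = 1905.

P = 95, Y = 1905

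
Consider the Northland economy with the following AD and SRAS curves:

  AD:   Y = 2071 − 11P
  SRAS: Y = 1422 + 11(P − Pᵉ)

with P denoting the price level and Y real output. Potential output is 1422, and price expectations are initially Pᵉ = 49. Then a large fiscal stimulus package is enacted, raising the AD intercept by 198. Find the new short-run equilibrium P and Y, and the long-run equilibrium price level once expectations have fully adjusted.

AD shifts right: new AD is Y = 2269 − 11P. With Pᵉ = 49, SRAS is Y = 883 + 11P.
Short run: 2269 − 11P = 883 + 11P gives 1386 = 22P, so P = 63 and Y = 2269 − 11·63 = 1576.
Y = 1576 is above potential 1422; expectations adjust and SRAS shifts left until Y = 1422.
Long run: on the new AD curve, 1422 = 2269 − 11P gives P = 77.

Short run: P = 63, Y = 1576. Long run: P = 77.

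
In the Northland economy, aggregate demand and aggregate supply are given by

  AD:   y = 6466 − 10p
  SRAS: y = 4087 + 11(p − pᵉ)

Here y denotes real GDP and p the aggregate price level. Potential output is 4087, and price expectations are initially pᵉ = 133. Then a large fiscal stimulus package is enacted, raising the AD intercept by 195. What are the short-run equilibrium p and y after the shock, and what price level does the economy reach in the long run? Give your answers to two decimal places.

AD shifts right: new AD is y = 6661 − 10p. With pᵉ = 133, SRAS is y = 2624 + 11p.
Short run: 6661 − 10p = 2624 + 11p gives 4037 = 21p, so p = 192.24 and y = 6661 − 10p = 4738.62.
y = 4738.62 is above potential 4087; expectations adjust and SRAS shifts left until y = 4087.
Long run: on the new AD curve, 4087 = 6661 − 10p gives p = 257.40.

Short run: p = 192.24, y = 4738.62. Long run: p = 257.40.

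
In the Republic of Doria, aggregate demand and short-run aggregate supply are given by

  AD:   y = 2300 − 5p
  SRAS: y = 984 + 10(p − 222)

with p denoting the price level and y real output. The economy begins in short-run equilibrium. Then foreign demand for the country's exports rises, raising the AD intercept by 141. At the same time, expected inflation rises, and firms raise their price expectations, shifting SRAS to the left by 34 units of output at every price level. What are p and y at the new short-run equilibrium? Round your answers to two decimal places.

After both shocks: AD is y = 2441 − 5p and SRAS is y = 10p − 1270.
Setting them equal: 3711 = 15p, so p = 247.40.
Substituting into AD, y = 1204.00.

p = 247.40, y = 1204.00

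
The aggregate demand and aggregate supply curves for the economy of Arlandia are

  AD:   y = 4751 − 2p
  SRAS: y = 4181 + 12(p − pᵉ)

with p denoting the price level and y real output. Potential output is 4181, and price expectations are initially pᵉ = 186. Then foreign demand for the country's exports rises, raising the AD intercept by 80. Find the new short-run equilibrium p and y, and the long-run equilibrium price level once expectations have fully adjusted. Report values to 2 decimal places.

AD shifts right: new AD is y = 4831 − 2p. With pᵉ = 186, SRAS is y = 1949 + 12p.
Short run: 4831 − 2p = 1949 + 12p gives 2882 = 14p, so p = 205.86 and y = 4831 − 2p = 4419.29.
y = 4419.29 is above potential 4181; expectations adjust and SRAS shifts left until y = 4181.
Long run: on the new AD curve, 4181 = 4831 − 2p gives p = 325.00.

Short run: p = 205.86, y = 4419.29. Long run: p = 325.00.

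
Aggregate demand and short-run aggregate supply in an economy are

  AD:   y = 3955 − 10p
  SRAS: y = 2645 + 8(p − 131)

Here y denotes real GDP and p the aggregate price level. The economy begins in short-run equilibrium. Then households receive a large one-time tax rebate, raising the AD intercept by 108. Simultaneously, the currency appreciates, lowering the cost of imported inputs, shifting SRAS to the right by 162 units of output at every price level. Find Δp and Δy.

Δp = -3, Δy = +138

After both shocks: AD is y = 4063 − 10p and SRAS is y = 1759 + 8p.
Setting them equal: 2304 = 18p, so p = 128.
y = 4063 − 10·128 = 2783.
Initially p = 131, y = 2645, so Δp = -3 and Δy = +138.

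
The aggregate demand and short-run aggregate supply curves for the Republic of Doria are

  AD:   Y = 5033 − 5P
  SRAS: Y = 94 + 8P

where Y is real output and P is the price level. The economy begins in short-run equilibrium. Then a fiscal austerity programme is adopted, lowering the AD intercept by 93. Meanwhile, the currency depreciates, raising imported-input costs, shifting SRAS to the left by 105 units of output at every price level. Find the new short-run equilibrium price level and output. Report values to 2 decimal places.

P = 380.85, Y = 3035.77

After both shocks: AD is Y = 4940 − 5P and SRAS is Y = 8P − 11.
Setting them equal: 4951 = 13P, so P = 380.85.
Substituting into AD, Y = 3035.77.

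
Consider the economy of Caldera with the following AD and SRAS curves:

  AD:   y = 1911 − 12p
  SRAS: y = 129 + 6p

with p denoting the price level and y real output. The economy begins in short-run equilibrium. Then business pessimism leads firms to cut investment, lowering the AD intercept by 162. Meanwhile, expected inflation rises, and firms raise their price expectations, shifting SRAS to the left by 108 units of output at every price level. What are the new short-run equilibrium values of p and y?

p = 96, y = 597

After both shocks: AD is y = 1749 − 12p and SRAS is y = 21 + 6p.
Setting them equal: 1728 = 18p, so p = 96.
y = 1749 − 12·96 = 597.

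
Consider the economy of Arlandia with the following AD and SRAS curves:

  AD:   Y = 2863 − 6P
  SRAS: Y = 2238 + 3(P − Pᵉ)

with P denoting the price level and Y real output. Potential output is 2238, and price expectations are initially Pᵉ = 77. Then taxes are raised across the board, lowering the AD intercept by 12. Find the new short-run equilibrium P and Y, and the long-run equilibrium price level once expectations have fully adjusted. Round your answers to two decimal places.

Short run: P = 93.78, Y = 2288.33. Long run: P = 102.17.

AD shifts left: new AD is Y = 2851 − 6P. With Pᵉ = 77, SRAS is Y = 2007 + 3P.
Short run: 2851 − 6P = 2007 + 3P gives 844 = 9P, so P = 93.78 and Y = 2851 − 6P = 2288.33.
Y = 2288.33 is above potential 2238; expectations adjust and SRAS shifts left until Y = 2238.
Long run: on the new AD curve, 2238 = 2851 − 6P gives P = 102.17.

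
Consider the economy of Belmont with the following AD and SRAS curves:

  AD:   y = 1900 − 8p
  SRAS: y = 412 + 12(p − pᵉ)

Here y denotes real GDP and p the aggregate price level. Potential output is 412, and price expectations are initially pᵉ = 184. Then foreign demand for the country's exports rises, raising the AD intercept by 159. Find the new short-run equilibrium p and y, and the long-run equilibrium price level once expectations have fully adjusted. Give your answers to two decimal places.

Short run: p = 192.75, y = 517.00. Long run: p = 205.88.

AD shifts right: new AD is y = 2059 − 8p. With pᵉ = 184, SRAS is y = 12p − 1796.
Short run: 2059 − 8p = 12p − 1796 gives 3855 = 20p, so p = 192.75 and y = 2059 − 8p = 517.00.
y = 517.00 is above potential 412; expectations adjust and SRAS shifts left until y = 412.
Long run: on the new AD curve, 412 = 2059 − 8p gives p = 205.88.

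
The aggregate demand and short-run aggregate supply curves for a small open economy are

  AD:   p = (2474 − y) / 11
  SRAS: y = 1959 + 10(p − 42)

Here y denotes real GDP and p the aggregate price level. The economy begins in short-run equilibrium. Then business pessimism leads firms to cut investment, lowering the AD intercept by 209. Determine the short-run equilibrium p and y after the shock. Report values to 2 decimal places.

p = 34.57, y = 1884.71

This is a negative demand shock: AD shifts left.
New AD: y = 2265 − 11p.
SRAS can be written y = 1539 + 10p.
Set AD = SRAS: 2265 − 11p = 1539 + 10p, so 726 = 21p and p = 34.57.
Substituting into AD, y = 1884.71.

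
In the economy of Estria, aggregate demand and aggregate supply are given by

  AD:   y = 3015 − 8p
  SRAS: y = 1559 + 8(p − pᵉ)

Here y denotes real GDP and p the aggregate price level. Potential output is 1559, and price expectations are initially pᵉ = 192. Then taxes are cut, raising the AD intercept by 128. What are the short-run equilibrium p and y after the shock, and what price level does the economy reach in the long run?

AD shifts right: new AD is y = 3143 − 8p. With pᵉ = 192, SRAS is y = 23 + 8p.
Short run: 3143 − 8p = 23 + 8p gives 3120 = 16p, so p = 195 and y = 3143 − 8·195 = 1583.
y = 1583 is above potential 1559; expectations adjust and SRAS shifts left until y = 1559.
Long run: on the new AD curve, 1559 = 3143 − 8p gives p = 198.

Short run: p = 195, y = 1583. Long run: p = 198.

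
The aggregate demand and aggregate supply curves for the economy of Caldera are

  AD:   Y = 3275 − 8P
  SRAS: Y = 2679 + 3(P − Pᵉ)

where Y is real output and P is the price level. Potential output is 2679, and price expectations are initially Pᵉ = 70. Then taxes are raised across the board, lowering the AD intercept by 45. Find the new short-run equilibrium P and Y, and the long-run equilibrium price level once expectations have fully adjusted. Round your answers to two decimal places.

Short run: P = 69.18, Y = 2676.55. Long run: P = 68.88.

AD shifts left: new AD is Y = 3230 − 8P. With Pᵉ = 70, SRAS is Y = 2469 + 3P.
Short run: 3230 − 8P = 2469 + 3P gives 761 = 11P, so P = 69.18 and Y = 3230 − 8P = 2676.55.
Y = 2676.55 is below potential 2679; expectations adjust and SRAS shifts right until Y = 2679.
Long run: on the new AD curve, 2679 = 3230 − 8P gives P = 68.88.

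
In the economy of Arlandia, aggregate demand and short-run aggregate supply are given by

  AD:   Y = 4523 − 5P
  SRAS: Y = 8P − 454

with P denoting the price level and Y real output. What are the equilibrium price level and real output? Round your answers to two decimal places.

P = 382.85, Y = 2608.77

Set AD = SRAS: 4523 − 5P = 8P − 454, so 4977 = 13P and P = 382.85.
Substituting into AD, Y = 4523 − 5P = 2608.77.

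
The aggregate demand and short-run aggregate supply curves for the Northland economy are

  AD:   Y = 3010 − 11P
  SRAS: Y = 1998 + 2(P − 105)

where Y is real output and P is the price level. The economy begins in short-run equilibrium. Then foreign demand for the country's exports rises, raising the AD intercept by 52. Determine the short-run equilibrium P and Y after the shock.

This is a positive demand shock: AD shifts right.
New AD: Y = 3062 − 11P.
SRAS can be written Y = 1788 + 2P.
Set AD = SRAS: 3062 − 11P = 1788 + 2P, so 1274 = 13P and P = 98.
Y = 3062 − 11·98 = 1984.

P = 98, Y = 1984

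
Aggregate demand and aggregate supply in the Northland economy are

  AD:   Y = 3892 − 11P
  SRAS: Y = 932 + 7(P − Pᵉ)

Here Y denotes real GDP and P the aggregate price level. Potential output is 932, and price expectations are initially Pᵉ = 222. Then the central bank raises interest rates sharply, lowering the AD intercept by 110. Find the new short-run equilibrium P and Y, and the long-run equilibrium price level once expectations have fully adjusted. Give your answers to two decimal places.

AD shifts left: new AD is Y = 3782 − 11P. With Pᵉ = 222, SRAS is Y = 7P − 622.
Short run: 3782 − 11P = 7P − 622 gives 4404 = 18P, so P = 244.67 and Y = 3782 − 11P = 1090.67.
Y = 1090.67 is above potential 932; expectations adjust and SRAS shifts left until Y = 932.
Long run: on the new AD curve, 932 = 3782 − 11P gives P = 259.09.

Short run: P = 244.67, Y = 1090.67. Long run: P = 259.09.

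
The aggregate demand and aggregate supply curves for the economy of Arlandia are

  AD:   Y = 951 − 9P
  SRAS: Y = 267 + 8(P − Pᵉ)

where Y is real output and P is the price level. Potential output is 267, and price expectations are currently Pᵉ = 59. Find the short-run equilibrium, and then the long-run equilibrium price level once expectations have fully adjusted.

Short run: P = 68, Y = 339. Long run: P = 76.

Short run: with Pᵉ = 59, SRAS is Y = 8P − 205. Setting AD = SRAS gives 1156 = 17P, so P = 68 and Y = 951 − 9·68 = 339.
Output 339 is above potential 267, so over time expected prices rise and SRAS shifts left until Y returns to 267.
Long run: Y = 267 on the AD curve gives 267 = 951 − 9P, so P = 76.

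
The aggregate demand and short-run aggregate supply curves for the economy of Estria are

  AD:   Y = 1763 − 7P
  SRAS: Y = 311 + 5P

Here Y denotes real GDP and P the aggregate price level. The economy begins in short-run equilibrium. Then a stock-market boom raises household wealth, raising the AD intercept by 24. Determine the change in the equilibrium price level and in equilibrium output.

This is a positive demand shock: AD shifts right.
New AD: Y = 1787 − 7P.
Set AD = SRAS: 1787 − 7P = 311 + 5P, so 1476 = 12P and P = 123.
Y = 1787 − 7·123 = 926.
Initially P = 121, Y = 916, so ΔP = +2 and ΔY = +10.

ΔP = +2, ΔY = +10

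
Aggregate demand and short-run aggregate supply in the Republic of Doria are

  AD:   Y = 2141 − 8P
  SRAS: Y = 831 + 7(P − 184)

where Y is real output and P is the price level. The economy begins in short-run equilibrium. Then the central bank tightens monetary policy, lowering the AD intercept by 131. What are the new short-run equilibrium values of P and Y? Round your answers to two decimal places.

P = 164.47, Y = 694.27

This is a negative demand shock: AD shifts left.
New AD: Y = 2010 − 8P.
SRAS can be written Y = 7P − 457.
Set AD = SRAS: 2010 − 8P = 7P − 457, so 2467 = 15P and P = 164.47.
Substituting into AD, Y = 694.27.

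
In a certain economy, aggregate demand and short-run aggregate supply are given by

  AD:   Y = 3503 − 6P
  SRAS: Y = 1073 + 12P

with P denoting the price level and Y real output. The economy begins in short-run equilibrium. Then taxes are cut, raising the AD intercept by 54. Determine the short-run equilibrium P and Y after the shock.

This is a positive demand shock: AD shifts right.
New AD: Y = 3557 − 6P.
Set AD = SRAS: 3557 − 6P = 1073 + 12P, so 2484 = 18P and P = 138.
Y = 3557 − 6·138 = 2729.

P = 138, Y = 2729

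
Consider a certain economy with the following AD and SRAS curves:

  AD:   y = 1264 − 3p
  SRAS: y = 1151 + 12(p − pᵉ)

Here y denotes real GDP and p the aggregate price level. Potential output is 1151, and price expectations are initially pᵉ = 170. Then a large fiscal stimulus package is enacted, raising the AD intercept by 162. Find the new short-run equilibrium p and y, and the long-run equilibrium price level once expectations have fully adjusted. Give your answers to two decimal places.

Short run: p = 154.33, y = 963.00. Long run: p = 91.67.

AD shifts right: new AD is y = 1426 − 3p. With pᵉ = 170, SRAS is y = 12p − 889.
Short run: 1426 − 3p = 12p − 889 gives 2315 = 15p, so p = 154.33 and y = 1426 − 3p = 963.00.
y = 963.00 is below potential 1151; expectations adjust and SRAS shifts right until y = 1151.
Long run: on the new AD curve, 1151 = 1426 − 3p gives p = 91.67.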